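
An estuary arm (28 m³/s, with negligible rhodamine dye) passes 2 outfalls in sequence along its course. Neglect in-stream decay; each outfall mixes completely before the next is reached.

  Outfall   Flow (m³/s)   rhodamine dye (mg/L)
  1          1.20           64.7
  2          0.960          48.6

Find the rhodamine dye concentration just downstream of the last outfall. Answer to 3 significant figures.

Below outfall 1: Q → 29.20 m³/s, C = (28.00·0 + 1.200·64.70)/29.20 = 2.659 mg/L.
Below outfall 2: Q → 30.16 m³/s, C = (29.20·2.659 + 0.9600·48.60)/30.16 = 4.121 mg/L.

4.12 mg/L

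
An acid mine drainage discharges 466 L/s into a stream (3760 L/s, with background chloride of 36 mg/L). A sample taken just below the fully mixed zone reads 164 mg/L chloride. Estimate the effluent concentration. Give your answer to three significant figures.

1200 mg/L

Mass balance: 3760·36.00 + 466.0·Cₑ = 4226·164.0
→ Cₑ = (4226·164.0 − 3760·36.00) / 466.0 = 1197 mg/L.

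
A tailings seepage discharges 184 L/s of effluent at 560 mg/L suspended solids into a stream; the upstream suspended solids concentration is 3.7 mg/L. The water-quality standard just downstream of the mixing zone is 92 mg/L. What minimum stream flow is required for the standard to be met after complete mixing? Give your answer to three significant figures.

Set C_mix = 92: (Q·3.700 + 184.0·560.0) / (Q + 184.0) = 92
→ Q = 184.0·(560.0 − 92)/(92 − 3.700) = 975.2 L/s.

975 L/s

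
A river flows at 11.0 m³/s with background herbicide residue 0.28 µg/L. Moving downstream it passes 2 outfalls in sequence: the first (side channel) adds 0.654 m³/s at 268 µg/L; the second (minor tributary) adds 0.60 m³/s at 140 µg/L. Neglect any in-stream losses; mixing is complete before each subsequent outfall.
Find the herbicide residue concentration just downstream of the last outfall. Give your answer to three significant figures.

21.4 µg/L

Below outfall 1: Q → 11.65 m³/s, C = (11.00·0.2800 + 0.6540·268.0)/11.65 = 15.30 µg/L.
Below outfall 2: Q → 12.25 m³/s, C = (11.65·15.30 + 0.6000·140.0)/12.25 = 21.41 µg/L.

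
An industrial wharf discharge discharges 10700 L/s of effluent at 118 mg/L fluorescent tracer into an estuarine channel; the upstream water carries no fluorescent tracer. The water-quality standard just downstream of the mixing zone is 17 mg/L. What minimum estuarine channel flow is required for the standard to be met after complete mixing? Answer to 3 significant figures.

Set C_mix = 17: (Q·0 + 10700·118.0) / (Q + 10700) = 17
→ Q = 10700·(118.0 − 17)/(17 − 0) = 63570 L/s.

63600 L/s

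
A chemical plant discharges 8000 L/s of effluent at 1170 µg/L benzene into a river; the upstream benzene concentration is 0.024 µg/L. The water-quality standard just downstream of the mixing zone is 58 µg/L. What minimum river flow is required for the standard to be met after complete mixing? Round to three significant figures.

Set C_mix = 58: (Q·0.02400 + 8000·1170) / (Q + 8000) = 58
→ Q = 8000·(1170 − 58)/(58 − 0.02400) = 153400 L/s.

153000 L/s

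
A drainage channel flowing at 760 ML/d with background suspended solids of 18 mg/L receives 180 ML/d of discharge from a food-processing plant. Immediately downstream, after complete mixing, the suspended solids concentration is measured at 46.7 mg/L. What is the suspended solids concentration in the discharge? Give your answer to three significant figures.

168 mg/L

Mass balance: 760.0·18.00 + 180.0·Cₑ = 940.0·46.70
→ Cₑ = (940.0·46.70 − 760.0·18.00) / 180.0 = 167.9 mg/L.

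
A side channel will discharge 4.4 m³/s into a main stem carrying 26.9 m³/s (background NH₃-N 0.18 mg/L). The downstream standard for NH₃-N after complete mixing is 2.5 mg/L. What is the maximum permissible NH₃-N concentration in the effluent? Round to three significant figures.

16.7 mg/L

At the limit, (Qr·Cr + Qe·Cₑ)/(Qr + Qe) = 2.5:
Cₑ = (31.30·2.5 − 26.90·0.1800) / 4.400 = 16.68 mg/L.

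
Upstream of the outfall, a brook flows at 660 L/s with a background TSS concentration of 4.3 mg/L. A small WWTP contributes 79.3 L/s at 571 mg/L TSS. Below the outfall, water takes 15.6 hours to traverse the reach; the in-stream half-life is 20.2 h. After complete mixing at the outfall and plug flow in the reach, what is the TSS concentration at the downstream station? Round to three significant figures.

Mixed concentration C = ΣQC/ΣQ = (660.0·4.300 + 79.30·571.0) / 739.3 = 48120/739.3 = 65.09 mg/L.
Half-life 20.2 h → k = ln 2 / 20.2 = 0.03431 h⁻¹ = 0.8235 d⁻¹.
Decay over the reach: 65.09·exp(−kt) = 65.09·0.5855 = 38.11 mg/L.

38.1 mg/L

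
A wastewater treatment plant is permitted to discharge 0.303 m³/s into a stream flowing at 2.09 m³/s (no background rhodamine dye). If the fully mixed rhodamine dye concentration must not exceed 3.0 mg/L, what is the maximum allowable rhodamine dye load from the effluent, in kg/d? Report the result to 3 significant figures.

620 kg/d

Mass balance at the limit: 2.090·0 + 0.3030·Cₑ = 2.393·3.0 → Cₑ = 23.69 mg/L.
Load = 0.3030 m³/s × 23.69 g/m³ × 86 400 s/d = 620.3 kg/d.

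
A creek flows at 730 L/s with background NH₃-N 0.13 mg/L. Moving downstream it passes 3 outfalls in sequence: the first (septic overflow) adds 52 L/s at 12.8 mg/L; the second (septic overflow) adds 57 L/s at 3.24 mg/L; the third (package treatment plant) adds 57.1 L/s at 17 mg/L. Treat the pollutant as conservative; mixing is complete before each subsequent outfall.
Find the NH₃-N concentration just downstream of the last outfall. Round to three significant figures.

2.14 mg/L

Outfall 1: combined Q = 782.0 L/s; C = (730.0·0.1300 + 52.00·12.80)/782.0 = 0.9725 mg/L.
Outfall 2: combined Q = 839.0 L/s; C = (782.0·0.9725 + 57.00·3.240)/839.0 = 1.127 mg/L.
Outfall 3: combined Q = 896.1 L/s; C = (839.0·1.127 + 57.10·17.00)/896.1 = 2.138 mg/L.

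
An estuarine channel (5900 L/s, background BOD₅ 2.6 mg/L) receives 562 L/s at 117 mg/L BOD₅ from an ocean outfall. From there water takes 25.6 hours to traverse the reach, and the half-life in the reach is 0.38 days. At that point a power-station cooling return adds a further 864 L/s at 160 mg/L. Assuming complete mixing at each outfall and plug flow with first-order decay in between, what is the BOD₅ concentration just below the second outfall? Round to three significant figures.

20.5 mg/L

Mass balance: C = (5900·2.600 + 562.0·117.0) / 6462 = 81090/6462 = 12.55 mg/L; combined flow 6462 L/s.
Half-life 0.38 d → k = ln 2 / 0.38 = 1.824 d⁻¹.
Decay over the reach: 12.55·exp(−kt) = 12.55·0.1429 = 1.793 mg/L.
At the second outfall, C = (6462·1.793 + 864.0·160.0) / (6462 + 864.0) = 20.45 mg/L.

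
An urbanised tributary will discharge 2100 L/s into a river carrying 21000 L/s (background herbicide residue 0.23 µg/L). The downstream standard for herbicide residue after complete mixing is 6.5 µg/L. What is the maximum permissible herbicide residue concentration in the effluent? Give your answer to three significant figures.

69.2 µg/L

At the limit, (Qr·Cr + Qe·Cₑ)/(Qr + Qe) = 6.5:
Cₑ = (23100·6.5 − 21000·0.2300) / 2100 = 69.20 µg/L.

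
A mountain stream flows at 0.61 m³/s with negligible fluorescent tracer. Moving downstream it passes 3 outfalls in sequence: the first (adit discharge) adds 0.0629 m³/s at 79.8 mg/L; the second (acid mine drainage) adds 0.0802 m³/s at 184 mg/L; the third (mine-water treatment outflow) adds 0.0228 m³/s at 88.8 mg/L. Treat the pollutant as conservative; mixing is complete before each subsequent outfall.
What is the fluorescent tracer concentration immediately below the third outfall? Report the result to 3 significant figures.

28.1 mg/L

Outfall 1: combined Q = 0.6729 m³/s; C = (0.6100·0 + 0.06290·79.80)/0.6729 = 7.459 mg/L.
Outfall 2: combined Q = 0.7531 m³/s; C = (0.6729·7.459 + 0.08020·184.0)/0.7531 = 26.26 mg/L.
Outfall 3: combined Q = 0.7759 m³/s; C = (0.7531·26.26 + 0.02280·88.80)/0.7759 = 28.10 mg/L.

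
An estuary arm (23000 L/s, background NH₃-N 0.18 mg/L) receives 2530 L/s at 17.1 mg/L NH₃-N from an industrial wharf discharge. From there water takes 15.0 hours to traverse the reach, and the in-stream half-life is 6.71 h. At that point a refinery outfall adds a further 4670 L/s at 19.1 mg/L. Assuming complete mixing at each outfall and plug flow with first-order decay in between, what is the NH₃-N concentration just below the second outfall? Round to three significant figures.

After mixing, C = (23000·0.1800 + 2530·17.10) / 25530 = 47400/25530 = 1.857 mg/L; combined flow 25530 L/s.
Half-life 6.71 h → k = ln 2 / 6.71 = 0.1033 h⁻¹ = 2.479 d⁻¹.
Decay over the reach: 1.857·exp(−kt) = 1.857·0.2124 = 0.3943 mg/L.
Second outfall: C = (25530·0.3943 + 4670·19.10)/30200 = 3.287 mg/L.

3.29 mg/L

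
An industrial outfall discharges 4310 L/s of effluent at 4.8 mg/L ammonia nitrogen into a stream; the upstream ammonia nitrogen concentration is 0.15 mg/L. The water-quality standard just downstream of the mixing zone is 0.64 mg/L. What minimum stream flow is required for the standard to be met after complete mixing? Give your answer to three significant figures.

Set C_mix = 0.64: (Q·0.1500 + 4310·4.800) / (Q + 4310) = 0.64
→ Q = 4310·(4.800 − 0.64)/(0.64 − 0.1500) = 36590 L/s.

36600 L/s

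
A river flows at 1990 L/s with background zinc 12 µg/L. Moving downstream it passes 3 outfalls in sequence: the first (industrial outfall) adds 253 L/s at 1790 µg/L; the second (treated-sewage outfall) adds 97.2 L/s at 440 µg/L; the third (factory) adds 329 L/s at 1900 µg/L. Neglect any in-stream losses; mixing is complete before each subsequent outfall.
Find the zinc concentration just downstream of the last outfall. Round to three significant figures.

429 µg/L

Outfall 1: combined Q = 2243 L/s; C = (1990·12.00 + 253.0·1790)/2243 = 212.6 µg/L.
Outfall 2: combined Q = 2340 L/s; C = (2243·212.6 + 97.20·440.0)/2340 = 222.0 µg/L.
Outfall 3: combined Q = 2669 L/s; C = (2340·222.0 + 329.0·1900)/2669 = 428.8 µg/L.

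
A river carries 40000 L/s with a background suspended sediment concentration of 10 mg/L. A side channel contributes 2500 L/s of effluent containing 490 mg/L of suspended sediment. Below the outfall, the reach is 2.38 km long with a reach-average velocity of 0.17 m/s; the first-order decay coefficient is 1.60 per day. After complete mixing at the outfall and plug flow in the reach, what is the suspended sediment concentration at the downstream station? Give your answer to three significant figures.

Mass balance: C = (40000·10.00 + 2500·490.0) / 42500 = 1625000/42500 = 38.24 mg/L.
Travel time t = 2.38·1000 / 0.17 = 14000 s = 3.889 h.
After decay, C = 38.24 × e^(−kt) = 38.24 × 0.7716 = 29.50 mg/L.

29.5 mg/L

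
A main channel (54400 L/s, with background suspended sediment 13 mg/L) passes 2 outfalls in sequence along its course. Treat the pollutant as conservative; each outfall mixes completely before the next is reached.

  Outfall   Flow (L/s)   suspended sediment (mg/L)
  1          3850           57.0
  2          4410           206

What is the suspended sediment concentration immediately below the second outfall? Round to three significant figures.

Below outfall 1: Q → 58250 L/s, C = (54400·13.00 + 3850·57.00)/58250 = 15.91 mg/L.
Below outfall 2: Q → 62660 L/s, C = (58250·15.91 + 4410·206.0)/62660 = 29.29 mg/L.

29.3 mg/L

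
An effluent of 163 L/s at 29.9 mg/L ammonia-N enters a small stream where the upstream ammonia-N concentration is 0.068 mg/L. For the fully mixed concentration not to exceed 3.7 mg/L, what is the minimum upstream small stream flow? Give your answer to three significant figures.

Set C_mix = 3.7: (Q·0.06800 + 163.0·29.90) / (Q + 163.0) = 3.7
→ Q = 163.0·(29.90 − 3.7)/(3.7 − 0.06800) = 1176 L/s.

1180 L/s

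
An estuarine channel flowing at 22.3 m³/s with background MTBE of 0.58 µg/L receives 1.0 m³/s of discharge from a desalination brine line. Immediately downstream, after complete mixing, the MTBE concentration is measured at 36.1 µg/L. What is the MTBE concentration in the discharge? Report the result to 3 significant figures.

828 µg/L

Mass balance: 22.30·0.5800 + 1.000·Cₑ = 23.30·36.10
→ Cₑ = (23.30·36.10 − 22.30·0.5800) / 1.000 = 828.2 µg/L.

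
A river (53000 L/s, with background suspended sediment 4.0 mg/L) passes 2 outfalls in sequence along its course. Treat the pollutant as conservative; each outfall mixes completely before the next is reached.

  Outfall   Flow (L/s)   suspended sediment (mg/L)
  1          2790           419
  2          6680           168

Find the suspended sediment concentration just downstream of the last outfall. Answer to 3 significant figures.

Below outfall 1: Q → 55790 L/s, C = (53000·4.000 + 2790·419.0)/55790 = 24.75 mg/L.
Below outfall 2: Q → 62470 L/s, C = (55790·24.75 + 6680·168.0)/62470 = 40.07 mg/L.

40.1 mg/L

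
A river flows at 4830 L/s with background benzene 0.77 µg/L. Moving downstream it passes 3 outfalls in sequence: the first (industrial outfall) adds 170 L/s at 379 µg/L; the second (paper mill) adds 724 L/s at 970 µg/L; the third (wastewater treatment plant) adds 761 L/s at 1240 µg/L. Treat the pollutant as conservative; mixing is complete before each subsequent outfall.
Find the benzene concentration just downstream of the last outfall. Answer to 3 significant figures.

Outfall 1: combined Q = 5000 L/s; C = (4830·0.7700 + 170.0·379.0)/5000 = 13.63 µg/L.
Outfall 2: combined Q = 5724 L/s; C = (5000·13.63 + 724.0·970.0)/5724 = 134.6 µg/L.
Outfall 3: combined Q = 6485 L/s; C = (5724·134.6 + 761.0·1240)/6485 = 264.3 µg/L.

264 µg/L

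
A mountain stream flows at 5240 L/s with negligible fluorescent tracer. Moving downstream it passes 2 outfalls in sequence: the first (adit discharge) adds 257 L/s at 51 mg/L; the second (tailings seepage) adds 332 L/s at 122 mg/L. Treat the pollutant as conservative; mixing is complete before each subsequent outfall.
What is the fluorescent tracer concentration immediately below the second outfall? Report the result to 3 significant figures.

Below outfall 1: Q → 5497 L/s, C = (5240·0 + 257.0·51.00)/5497 = 2.384 mg/L.
Below outfall 2: Q → 5829 L/s, C = (5497·2.384 + 332.0·122.0)/5829 = 9.197 mg/L.

9.20 mg/L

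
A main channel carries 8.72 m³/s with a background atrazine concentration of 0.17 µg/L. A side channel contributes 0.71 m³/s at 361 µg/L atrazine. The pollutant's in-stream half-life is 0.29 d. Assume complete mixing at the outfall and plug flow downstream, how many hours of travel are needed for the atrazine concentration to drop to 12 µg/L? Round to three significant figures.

8.27 h

Mass balance: C = (8.720·0.1700 + 0.7100·361.0) / 9.430 = 257.8/9.430 = 27.34 µg/L.
Half-life 0.29 d → k = ln 2 / 0.29 = 2.390 d⁻¹.
27.34·exp(−k·t) = 12 → t = ln(27.34/12)/k = 29760 s = 8.267 h.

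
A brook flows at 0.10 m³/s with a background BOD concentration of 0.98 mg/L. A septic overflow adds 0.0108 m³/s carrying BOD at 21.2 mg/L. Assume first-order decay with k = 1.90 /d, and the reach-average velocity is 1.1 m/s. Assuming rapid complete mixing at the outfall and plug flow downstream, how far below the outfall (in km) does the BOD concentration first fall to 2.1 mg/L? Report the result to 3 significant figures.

17.0 km

After mixing, C = (0.1000·0.9800 + 0.01080·21.20) / 0.1108 = 0.3270/0.1108 = 2.951 mg/L.
Set 2.951·exp(−k·t) = 2.1 → t = ln(2.951/2.1)/k = 15470 s = 4.297 h.
Distance = v·t = 1.1·15470 = 17020 m = 17.02 km.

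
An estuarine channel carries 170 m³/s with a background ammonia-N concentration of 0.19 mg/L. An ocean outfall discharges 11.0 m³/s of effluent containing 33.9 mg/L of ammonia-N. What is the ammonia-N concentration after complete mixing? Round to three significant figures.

Flow-weighted average: C = (170.0·0.1900 + 11.00·33.90) / 181.0 = 405.2/181.0 = 2.239 mg/L.

2.24 mg/L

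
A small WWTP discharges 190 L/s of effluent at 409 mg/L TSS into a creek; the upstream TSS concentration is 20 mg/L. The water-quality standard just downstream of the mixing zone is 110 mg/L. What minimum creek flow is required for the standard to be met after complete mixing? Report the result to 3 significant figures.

Set C_mix = 110: (Q·20.00 + 190.0·409.0) / (Q + 190.0) = 110
→ Q = 190.0·(409.0 − 110)/(110 − 20.00) = 631.2 L/s.

631 L/s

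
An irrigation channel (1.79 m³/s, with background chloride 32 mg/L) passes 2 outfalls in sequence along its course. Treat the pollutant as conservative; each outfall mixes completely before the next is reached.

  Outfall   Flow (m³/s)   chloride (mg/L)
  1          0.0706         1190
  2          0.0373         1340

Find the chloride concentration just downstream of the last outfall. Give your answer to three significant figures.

101 mg/L

Outfall 1: combined Q = 1.861 m³/s; C = (1.790·32.00 + 0.07060·1190)/1.861 = 75.94 mg/L.
Outfall 2: combined Q = 1.898 m³/s; C = (1.861·75.94 + 0.03730·1340)/1.898 = 100.8 mg/L.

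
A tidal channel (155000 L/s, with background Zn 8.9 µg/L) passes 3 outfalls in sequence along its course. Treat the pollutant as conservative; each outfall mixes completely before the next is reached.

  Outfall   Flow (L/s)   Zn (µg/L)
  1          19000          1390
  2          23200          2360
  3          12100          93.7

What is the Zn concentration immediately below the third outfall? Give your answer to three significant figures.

Outfall 1: combined Q = 174000 L/s; C = (155000·8.900 + 19000·1390)/174000 = 159.7 µg/L.
Outfall 2: combined Q = 197200 L/s; C = (174000·159.7 + 23200·2360)/197200 = 418.6 µg/L.
Outfall 3: combined Q = 209300 L/s; C = (197200·418.6 + 12100·93.70)/209300 = 399.8 µg/L.

400 µg/L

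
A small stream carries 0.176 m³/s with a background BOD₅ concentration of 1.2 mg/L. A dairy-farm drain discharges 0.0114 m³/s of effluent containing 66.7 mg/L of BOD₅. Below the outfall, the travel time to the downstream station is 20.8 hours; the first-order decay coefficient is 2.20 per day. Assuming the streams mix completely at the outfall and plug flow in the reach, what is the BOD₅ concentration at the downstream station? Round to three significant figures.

0.770 mg/L

Mixed concentration C = ΣQC/ΣQ = (0.1760·1.200 + 0.01140·66.70) / 0.1874 = 0.9716/0.1874 = 5.185 mg/L.
After decay, C = 5.185 × e^(−kt) = 5.185 × 0.1486 = 0.7703 mg/L.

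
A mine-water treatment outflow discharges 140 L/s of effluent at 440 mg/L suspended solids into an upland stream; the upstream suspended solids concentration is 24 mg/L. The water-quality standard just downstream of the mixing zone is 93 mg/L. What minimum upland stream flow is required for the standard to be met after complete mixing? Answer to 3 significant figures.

704 L/s

Set C_mix = 93: (Q·24.00 + 140.0·440.0) / (Q + 140.0) = 93
→ Q = 140.0·(440.0 − 93)/(93 − 24.00) = 704.1 L/s.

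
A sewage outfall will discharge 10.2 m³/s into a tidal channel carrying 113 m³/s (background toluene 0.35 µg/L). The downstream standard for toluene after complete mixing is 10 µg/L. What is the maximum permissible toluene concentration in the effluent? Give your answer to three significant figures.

117 µg/L

At the limit, (Qr·Cr + Qe·Cₑ)/(Qr + Qe) = 10:
Cₑ = (123.2·10 − 113.0·0.3500) / 10.20 = 116.9 µg/L.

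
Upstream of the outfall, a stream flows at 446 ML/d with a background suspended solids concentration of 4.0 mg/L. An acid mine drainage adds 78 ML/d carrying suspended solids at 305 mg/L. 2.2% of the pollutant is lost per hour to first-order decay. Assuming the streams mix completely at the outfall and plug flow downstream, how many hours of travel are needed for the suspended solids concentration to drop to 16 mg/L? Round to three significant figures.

After mixing, C = (446.0·4.000 + 78.00·305.0) / 524.0 = 25570/524.0 = 48.81 mg/L.
2.2%/h lost → k = −ln(1 − 0.022) = 0.02225 h⁻¹.
48.81·exp(−k·t) = 16 → t = ln(48.81/16)/k = 180500 s = 50.13 h.

50.1 h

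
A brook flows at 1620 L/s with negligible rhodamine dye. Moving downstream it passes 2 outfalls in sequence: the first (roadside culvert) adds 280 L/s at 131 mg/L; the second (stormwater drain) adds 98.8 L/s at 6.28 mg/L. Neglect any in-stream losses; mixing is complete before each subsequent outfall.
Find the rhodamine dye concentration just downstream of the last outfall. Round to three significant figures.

Below outfall 1: Q → 1900 L/s, C = (1620·0 + 280.0·131.0)/1900 = 19.31 mg/L.
Below outfall 2: Q → 1999 L/s, C = (1900·19.31 + 98.80·6.280)/1999 = 18.66 mg/L.

18.7 mg/L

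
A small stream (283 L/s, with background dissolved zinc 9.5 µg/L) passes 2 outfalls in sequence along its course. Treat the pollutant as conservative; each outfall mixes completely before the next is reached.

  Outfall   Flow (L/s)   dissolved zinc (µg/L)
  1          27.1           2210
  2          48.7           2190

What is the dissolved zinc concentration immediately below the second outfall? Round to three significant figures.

472 µg/L

Below outfall 1: Q → 310.1 L/s, C = (283.0·9.500 + 27.10·2210)/310.1 = 201.8 µg/L.
Below outfall 2: Q → 358.8 L/s, C = (310.1·201.8 + 48.70·2190)/358.8 = 471.7 µg/L.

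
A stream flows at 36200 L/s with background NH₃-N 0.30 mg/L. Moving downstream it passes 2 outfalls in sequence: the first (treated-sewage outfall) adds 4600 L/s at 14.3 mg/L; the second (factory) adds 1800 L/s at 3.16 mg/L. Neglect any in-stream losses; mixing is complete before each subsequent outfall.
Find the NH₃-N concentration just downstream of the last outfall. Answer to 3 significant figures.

1.93 mg/L

Outfall 1: combined Q = 40800 L/s; C = (36200·0.3000 + 4600·14.30)/40800 = 1.878 mg/L.
Outfall 2: combined Q = 42600 L/s; C = (40800·1.878 + 1800·3.160)/42600 = 1.933 mg/L.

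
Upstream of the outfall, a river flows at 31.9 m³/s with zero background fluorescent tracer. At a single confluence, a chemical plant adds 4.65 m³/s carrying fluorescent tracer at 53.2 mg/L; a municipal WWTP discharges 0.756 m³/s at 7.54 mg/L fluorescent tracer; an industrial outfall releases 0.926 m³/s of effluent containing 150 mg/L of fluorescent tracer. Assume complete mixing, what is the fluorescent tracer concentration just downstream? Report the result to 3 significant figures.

10.3 mg/L

After mixing, C = (31.90·0 + 4.650·53.20 + 0.7560·7.540 + 0.9260·150.0) / 38.23 = 392.0/38.23 = 10.25 mg/L.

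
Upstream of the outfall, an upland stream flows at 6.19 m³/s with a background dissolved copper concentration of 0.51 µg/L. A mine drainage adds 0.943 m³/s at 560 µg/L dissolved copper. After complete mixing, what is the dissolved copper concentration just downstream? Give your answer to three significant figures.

74.5 µg/L

After mixing, C = (6.190·0.5100 + 0.9430·560.0) / 7.133 = 531.2/7.133 = 74.48 µg/L.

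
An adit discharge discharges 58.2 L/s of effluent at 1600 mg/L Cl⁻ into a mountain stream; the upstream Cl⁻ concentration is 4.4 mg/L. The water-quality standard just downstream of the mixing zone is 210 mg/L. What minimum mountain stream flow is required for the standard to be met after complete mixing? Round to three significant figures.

Set C_mix = 210: (Q·4.400 + 58.20·1600) / (Q + 58.20) = 210
→ Q = 58.20·(1600 − 210)/(210 − 4.400) = 393.5 L/s.

393 L/s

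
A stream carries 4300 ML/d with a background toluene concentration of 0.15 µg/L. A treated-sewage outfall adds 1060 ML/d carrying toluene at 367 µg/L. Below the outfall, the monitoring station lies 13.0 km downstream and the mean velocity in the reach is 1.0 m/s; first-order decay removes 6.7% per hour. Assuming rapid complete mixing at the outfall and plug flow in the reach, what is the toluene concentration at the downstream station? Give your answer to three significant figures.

56.6 µg/L

Flow-weighted average: C = (4300·0.1500 + 1060·367.0) / 5360 = 389700/5360 = 72.70 µg/L.
Travel time t = 13.0·1000 / 1.0 = 13000 s = 3.611 h.
6.7%/h lost → k = −ln(1 − 0.067) = 0.06935 h⁻¹.
Decay over the reach: 72.70·exp(−kt) = 72.70·0.7785 = 56.59 µg/L.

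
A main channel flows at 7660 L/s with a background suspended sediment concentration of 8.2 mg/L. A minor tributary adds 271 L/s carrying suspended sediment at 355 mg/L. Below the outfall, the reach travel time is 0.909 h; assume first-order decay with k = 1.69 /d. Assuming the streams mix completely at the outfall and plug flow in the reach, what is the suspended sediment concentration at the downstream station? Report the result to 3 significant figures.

Mass balance: C = (7660·8.200 + 271.0·355.0) / 7931 = 159000/7931 = 20.05 mg/L.
After decay, C = 20.05 × e^(−kt) = 20.05 × 0.9380 = 18.81 mg/L.

18.8 mg/L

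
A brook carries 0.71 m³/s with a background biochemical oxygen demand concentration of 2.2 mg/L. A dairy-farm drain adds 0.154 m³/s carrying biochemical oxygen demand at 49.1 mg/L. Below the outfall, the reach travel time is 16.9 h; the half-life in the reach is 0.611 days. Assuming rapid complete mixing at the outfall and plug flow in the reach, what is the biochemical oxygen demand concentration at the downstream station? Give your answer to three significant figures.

Mixed concentration C = ΣQC/ΣQ = (0.7100·2.200 + 0.1540·49.10) / 0.8640 = 9.123/0.8640 = 10.56 mg/L.
Half-life 0.611 d → k = ln 2 / 0.611 = 1.134 d⁻¹.
First-order decay: C = 10.56·exp(−k·t) = 10.56·0.4499 = 4.750 mg/L.

4.75 mg/L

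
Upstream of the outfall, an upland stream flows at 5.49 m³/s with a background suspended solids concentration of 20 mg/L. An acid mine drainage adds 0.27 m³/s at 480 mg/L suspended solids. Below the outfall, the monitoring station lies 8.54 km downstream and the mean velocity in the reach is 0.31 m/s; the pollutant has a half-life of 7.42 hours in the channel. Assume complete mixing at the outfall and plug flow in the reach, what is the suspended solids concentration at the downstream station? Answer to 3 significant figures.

20.3 mg/L

Mass balance: C = (5.490·20.00 + 0.2700·480.0) / 5.760 = 239.4/5.760 = 41.56 mg/L.
Travel time t = 8.54·1000 / 0.31 = 27550 s = 7.652 h.
Half-life 7.42 h → k = ln 2 / 7.42 = 0.09342 h⁻¹ = 2.242 d⁻¹.
After decay, C = 41.56 × e^(−kt) = 41.56 × 0.4893 = 20.34 mg/L.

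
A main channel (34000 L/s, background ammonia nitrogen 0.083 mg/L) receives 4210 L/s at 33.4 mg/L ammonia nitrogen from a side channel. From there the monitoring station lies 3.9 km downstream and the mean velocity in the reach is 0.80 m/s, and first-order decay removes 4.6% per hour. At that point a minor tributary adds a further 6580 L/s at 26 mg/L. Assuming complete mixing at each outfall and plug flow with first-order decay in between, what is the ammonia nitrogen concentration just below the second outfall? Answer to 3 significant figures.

Mixed concentration C = ΣQC/ΣQ = (34000·0.08300 + 4210·33.40) / 38210 = 143400/38210 = 3.754 mg/L; combined flow 38210 L/s.
Travel time t = 3.9·1000 / 0.80 = 4875 s = 1.354 h.
4.6%/h lost → k = −ln(1 − 0.046) = 0.04709 h⁻¹.
Decay over the reach: 3.754·exp(−kt) = 3.754·0.9382 = 3.522 mg/L.
Second outfall: C = (38210·3.522 + 6580·26.00)/44790 = 6.824 mg/L.

6.82 mg/L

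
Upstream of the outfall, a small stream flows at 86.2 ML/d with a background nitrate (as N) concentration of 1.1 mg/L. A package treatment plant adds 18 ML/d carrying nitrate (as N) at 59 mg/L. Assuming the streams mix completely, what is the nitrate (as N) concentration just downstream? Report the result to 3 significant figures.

11.1 mg/L

Flow-weighted average: C = (86.20·1.100 + 18.00·59.00) / 104.2 = 1157/104.2 = 11.10 mg/L.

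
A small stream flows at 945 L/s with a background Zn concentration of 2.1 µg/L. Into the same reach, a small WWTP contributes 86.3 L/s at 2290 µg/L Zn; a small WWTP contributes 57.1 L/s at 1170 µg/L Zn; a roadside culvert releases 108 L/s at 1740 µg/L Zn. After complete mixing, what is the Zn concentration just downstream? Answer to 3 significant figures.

380 µg/L

Conservation of mass: C = (945.0·2.100 + 86.30·2290 + 57.10·1170 + 108.0·1740) / 1196 = 454300/1196 = 379.8 µg/L.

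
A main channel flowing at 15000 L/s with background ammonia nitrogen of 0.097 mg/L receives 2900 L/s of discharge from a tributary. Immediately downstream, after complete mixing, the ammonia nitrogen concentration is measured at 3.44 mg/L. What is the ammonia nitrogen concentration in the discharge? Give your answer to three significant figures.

Mass balance: 15000·0.09700 + 2900·Cₑ = 17900·3.440
→ Cₑ = (17900·3.440 − 15000·0.09700) / 2900 = 20.73 mg/L.

20.7 mg/L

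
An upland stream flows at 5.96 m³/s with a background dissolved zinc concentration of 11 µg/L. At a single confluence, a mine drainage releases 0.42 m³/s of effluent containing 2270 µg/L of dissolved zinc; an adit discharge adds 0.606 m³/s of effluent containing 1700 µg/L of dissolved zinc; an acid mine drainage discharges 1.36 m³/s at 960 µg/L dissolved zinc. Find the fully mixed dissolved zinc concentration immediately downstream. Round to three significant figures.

Mass balance: C = (5.960·11.00 + 0.4200·2270 + 0.6060·1700 + 1.360·960.0) / 8.346 = 3355/8.346 = 402.0 µg/L.

402 µg/L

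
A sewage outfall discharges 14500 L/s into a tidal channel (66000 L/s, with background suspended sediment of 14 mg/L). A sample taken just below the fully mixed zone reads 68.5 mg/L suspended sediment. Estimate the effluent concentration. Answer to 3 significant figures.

Mass balance: 66000·14.00 + 14500·Cₑ = 80500·68.50
→ Cₑ = (80500·68.50 − 66000·14.00) / 14500 = 316.6 mg/L.

317 mg/L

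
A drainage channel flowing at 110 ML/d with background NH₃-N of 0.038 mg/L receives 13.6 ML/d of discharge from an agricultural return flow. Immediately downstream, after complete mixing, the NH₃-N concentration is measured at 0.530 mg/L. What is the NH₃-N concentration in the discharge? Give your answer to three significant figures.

Mass balance: 110.0·0.03800 + 13.60·Cₑ = 123.6·0.5300
→ Cₑ = (123.6·0.5300 − 110.0·0.03800) / 13.60 = 4.509 mg/L.

4.51 mg/L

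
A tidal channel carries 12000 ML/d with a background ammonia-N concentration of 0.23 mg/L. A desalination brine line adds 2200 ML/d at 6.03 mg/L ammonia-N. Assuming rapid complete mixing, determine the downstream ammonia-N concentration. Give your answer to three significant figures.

1.13 mg/L

Flow-weighted average: C = (12000·0.2300 + 2200·6.030) / 14200 = 16030/14200 = 1.129 mg/L.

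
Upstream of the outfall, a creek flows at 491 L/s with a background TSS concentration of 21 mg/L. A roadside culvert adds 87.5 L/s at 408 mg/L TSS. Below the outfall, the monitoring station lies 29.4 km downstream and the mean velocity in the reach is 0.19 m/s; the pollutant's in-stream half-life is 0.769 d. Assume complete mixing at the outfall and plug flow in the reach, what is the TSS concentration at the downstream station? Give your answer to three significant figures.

15.8 mg/L

Flow-weighted average: C = (491.0·21.00 + 87.50·408.0) / 578.5 = 46010/578.5 = 79.54 mg/L.
Travel time t = 29.4·1000 / 0.19 = 154700 s = 42.98 h.
Half-life 0.769 d → k = ln 2 / 0.769 = 0.9014 d⁻¹.
Applying C = C₀e^(−kt): 79.54 × 0.1990 = 15.83 mg/L.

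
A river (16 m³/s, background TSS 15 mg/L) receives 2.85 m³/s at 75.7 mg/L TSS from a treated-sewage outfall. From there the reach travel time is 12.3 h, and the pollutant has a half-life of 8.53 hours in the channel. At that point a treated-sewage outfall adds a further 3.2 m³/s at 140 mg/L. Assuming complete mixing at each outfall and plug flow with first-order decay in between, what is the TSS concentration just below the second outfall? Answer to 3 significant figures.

27.9 mg/L

After mixing, C = (16.00·15.00 + 2.850·75.70) / 18.85 = 455.7/18.85 = 24.18 mg/L; combined flow 18.85 m³/s.
Half-life 8.53 h → k = ln 2 / 8.53 = 0.08126 h⁻¹ = 1.950 d⁻¹.
Applying C = C₀e^(−kt): 24.18 × 0.3681 = 8.899 mg/L.
Second outfall: C = (18.85·8.899 + 3.200·140.0)/22.05 = 27.92 mg/L.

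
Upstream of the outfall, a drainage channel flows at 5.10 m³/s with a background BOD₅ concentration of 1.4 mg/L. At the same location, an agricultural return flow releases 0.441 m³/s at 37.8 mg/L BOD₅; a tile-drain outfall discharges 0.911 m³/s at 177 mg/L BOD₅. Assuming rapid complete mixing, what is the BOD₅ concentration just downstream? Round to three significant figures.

28.7 mg/L

Mass balance: C = (5.100·1.400 + 0.4410·37.80 + 0.9110·177.0) / 6.452 = 185.1/6.452 = 28.68 mg/L.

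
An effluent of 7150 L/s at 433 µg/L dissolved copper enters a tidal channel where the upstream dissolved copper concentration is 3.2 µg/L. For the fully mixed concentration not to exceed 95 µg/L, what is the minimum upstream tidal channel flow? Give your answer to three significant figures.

26300 L/s

Set C_mix = 95: (Q·3.200 + 7150·433.0) / (Q + 7150) = 95
→ Q = 7150·(433.0 − 95)/(95 − 3.200) = 26330 L/s.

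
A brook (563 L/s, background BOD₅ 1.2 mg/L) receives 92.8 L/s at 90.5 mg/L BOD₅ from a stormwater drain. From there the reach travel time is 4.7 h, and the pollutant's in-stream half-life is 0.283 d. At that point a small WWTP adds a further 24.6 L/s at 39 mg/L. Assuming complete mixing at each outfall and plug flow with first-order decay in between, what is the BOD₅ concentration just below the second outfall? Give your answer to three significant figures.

After mixing, C = (563.0·1.200 + 92.80·90.50) / 655.8 = 9074/655.8 = 13.84 mg/L; combined flow 655.8 L/s.
Half-life 0.283 d → k = ln 2 / 0.283 = 2.449 d⁻¹.
Decay over the reach: 13.84·exp(−kt) = 13.84·0.6190 = 8.565 mg/L.
Second outfall: C = (655.8·8.565 + 24.60·39.00)/680.4 = 9.665 mg/L.

9.67 mg/L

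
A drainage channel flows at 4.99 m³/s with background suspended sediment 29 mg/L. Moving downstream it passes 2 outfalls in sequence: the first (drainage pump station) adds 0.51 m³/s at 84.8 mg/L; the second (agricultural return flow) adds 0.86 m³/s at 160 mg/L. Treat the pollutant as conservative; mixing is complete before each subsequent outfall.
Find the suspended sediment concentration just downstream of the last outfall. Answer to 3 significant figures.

Below outfall 1: Q → 5.500 m³/s, C = (4.990·29.00 + 0.5100·84.80)/5.500 = 34.17 mg/L.
Below outfall 2: Q → 6.360 m³/s, C = (5.500·34.17 + 0.8600·160.0)/6.360 = 51.19 mg/L.

51.2 mg/L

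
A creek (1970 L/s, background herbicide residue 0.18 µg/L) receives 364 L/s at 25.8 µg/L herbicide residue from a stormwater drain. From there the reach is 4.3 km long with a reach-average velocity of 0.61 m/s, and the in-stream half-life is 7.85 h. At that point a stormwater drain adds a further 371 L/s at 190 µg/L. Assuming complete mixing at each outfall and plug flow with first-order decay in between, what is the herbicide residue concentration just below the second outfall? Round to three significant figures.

29.1 µg/L

Flow-weighted average: C = (1970·0.1800 + 364.0·25.80) / 2334 = 9746/2334 = 4.176 µg/L; combined flow 2334 L/s.
Travel time t = 4.3·1000 / 0.61 = 7049 s = 1.958 h.
Half-life 7.85 h → k = ln 2 / 7.85 = 0.08830 h⁻¹ = 2.119 d⁻¹.
After decay, C = 4.176 × e^(−kt) = 4.176 × 0.8412 = 3.513 µg/L.
Second outfall: C = (2334·3.513 + 371.0·190.0)/2705 = 29.09 µg/L.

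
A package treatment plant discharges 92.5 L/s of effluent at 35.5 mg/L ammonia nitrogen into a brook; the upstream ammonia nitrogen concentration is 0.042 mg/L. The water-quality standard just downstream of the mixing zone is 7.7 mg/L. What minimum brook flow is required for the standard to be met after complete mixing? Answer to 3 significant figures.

336 L/s

Set C_mix = 7.7: (Q·0.04200 + 92.50·35.50) / (Q + 92.50) = 7.7
→ Q = 92.50·(35.50 − 7.7)/(7.7 − 0.04200) = 335.8 L/s.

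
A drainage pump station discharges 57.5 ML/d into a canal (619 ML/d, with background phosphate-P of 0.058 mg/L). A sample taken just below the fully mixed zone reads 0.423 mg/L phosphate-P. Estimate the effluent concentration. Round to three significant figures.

Mass balance: 619.0·0.05800 + 57.50·Cₑ = 676.5·0.4230
→ Cₑ = (676.5·0.4230 − 619.0·0.05800) / 57.50 = 4.352 mg/L.

4.35 mg/L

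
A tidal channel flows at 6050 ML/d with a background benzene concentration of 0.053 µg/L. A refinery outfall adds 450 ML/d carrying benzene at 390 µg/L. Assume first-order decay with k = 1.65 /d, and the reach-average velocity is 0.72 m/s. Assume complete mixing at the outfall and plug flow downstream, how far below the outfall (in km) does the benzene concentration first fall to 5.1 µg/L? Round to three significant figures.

Flow-weighted average: C = (6050·0.05300 + 450.0·390.0) / 6500 = 175800/6500 = 27.05 µg/L.
Set 27.05·exp(−k·t) = 5.1 → t = ln(27.05/5.1)/k = 87360 s = 24.27 h.
Distance = v·t = 0.72·87360 = 62900 m = 62.90 km.

62.9 km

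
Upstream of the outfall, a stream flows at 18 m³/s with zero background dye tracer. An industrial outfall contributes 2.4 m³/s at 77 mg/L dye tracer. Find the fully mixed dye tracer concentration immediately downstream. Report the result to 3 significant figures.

9.06 mg/L

Conservation of mass: C = (18.00·0 + 2.400·77.00) / 20.40 = 184.8/20.40 = 9.059 mg/L.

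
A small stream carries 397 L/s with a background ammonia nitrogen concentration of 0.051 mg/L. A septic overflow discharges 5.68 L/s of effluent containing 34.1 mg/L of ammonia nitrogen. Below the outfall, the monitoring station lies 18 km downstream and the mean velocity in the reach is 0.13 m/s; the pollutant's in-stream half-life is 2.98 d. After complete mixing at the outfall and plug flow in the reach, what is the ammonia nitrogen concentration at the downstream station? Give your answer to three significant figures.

After mixing, C = (397.0·0.05100 + 5.680·34.10) / 402.7 = 213.9/402.7 = 0.5313 mg/L.
Travel time t = 18·1000 / 0.13 = 138500 s = 38.46 h.
Half-life 2.98 d → k = ln 2 / 2.98 = 0.2326 d⁻¹.
Decay over the reach: 0.5313·exp(−kt) = 0.5313·0.6888 = 0.3660 mg/L.

0.366 mg/L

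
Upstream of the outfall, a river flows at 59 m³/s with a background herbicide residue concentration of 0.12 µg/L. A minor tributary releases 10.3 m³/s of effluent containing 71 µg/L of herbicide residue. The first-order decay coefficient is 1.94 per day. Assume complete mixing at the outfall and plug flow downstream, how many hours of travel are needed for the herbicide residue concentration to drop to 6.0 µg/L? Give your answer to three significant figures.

7.10 h

After mixing, C = (59.00·0.1200 + 10.30·71.00) / 69.30 = 738.4/69.30 = 10.65 µg/L.
10.65·exp(−k·t) = 6.0 → t = ln(10.65/6.0)/k = 25580 s = 7.104 h.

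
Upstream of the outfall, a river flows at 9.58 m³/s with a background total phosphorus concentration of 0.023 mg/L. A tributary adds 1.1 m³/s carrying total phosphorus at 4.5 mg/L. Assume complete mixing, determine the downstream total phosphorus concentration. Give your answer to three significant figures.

Mixed concentration C = ΣQC/ΣQ = (9.580·0.02300 + 1.100·4.500) / 10.68 = 5.170/10.68 = 0.4841 mg/L.

0.484 mg/L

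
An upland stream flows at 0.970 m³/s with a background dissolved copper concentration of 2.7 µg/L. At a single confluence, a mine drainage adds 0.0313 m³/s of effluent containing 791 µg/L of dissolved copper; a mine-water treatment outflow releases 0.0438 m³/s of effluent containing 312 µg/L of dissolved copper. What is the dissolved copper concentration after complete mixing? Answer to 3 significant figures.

39.3 µg/L

After mixing, C = (0.9700·2.700 + 0.03130·791.0 + 0.04380·312.0) / 1.045 = 41.04/1.045 = 39.27 µg/L.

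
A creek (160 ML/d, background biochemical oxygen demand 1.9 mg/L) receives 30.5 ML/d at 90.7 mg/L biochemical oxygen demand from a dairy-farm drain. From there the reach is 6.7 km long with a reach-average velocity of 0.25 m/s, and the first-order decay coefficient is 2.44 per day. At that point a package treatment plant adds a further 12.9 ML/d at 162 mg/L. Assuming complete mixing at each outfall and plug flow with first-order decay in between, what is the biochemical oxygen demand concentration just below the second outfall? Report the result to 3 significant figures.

Mass balance: C = (160.0·1.900 + 30.50·90.70) / 190.5 = 3070/190.5 = 16.12 mg/L; combined flow 190.5 ML/d.
Travel time t = 6.7·1000 / 0.25 = 26800 s = 7.444 h.
After decay, C = 16.12 × e^(−kt) = 16.12 × 0.4691 = 7.561 mg/L.
Second outfall: C = (190.5·7.561 + 12.90·162.0)/203.4 = 17.36 mg/L.

17.4 mg/L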